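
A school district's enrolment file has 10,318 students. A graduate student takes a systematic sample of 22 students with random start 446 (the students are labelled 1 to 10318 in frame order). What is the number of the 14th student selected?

k = 10318/22 = 469
14th selection = r + (14−1)·k = 446 + 13×469 = 446 + 6097 = 6543

6543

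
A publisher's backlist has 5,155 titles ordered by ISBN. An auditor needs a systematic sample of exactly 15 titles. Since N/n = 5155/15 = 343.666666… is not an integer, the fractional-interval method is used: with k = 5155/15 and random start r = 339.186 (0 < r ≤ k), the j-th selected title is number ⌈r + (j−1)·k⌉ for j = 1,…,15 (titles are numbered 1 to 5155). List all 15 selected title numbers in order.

340, 683, 1027, 1371, 1714, 2058, 2402, 2745, 3089, 3433, 3776, 4120, 4464, 4807, 5151

j=1: r + 0k = 339.186 → ⌈·⌉ = 340
j=2: r + 1k = 682.852666… → ⌈·⌉ = 683
j=3: r + 2k = 1026.519333… → ⌈·⌉ = 1027
j=4: r + 3k = 1370.186 → ⌈·⌉ = 1371
j=5: r + 4k = 1713.852666… → ⌈·⌉ = 1714
j=6: r + 5k = 2057.519333… → ⌈·⌉ = 2058
j=7: r + 6k = 2401.186 → ⌈·⌉ = 2402
j=8: r + 7k = 2744.852666… → ⌈·⌉ = 2745
j=9: r + 8k = 3088.519333… → ⌈·⌉ = 3089
j=10: r + 9k = 3432.186 → ⌈·⌉ = 3433
j=11: r + 10k = 3775.852666… → ⌈·⌉ = 3776
j=12: r + 11k = 4119.519333… → ⌈·⌉ = 4120
j=13: r + 12k = 4463.186 → ⌈·⌉ = 4464
j=14: r + 13k = 4806.852666… → ⌈·⌉ = 4807
j=15: r + 14k = 5150.519333… → ⌈·⌉ = 5151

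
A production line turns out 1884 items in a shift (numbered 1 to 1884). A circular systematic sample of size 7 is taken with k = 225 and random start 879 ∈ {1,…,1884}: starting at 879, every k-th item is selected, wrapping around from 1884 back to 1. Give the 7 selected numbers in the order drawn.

879, 1104, 1329, 1554, 1779, 120, 345

Selection 1: 879
Selection 2: 879 + 225 = 1104
Selection 3: 1104 + 225 = 1329
Selection 4: 1329 + 225 = 1554
Selection 5: 1554 + 225 = 1779
Selection 6: 1779 + 225 = 2004 → 2004 − 1884 = 120
Selection 7: 120 + 225 = 345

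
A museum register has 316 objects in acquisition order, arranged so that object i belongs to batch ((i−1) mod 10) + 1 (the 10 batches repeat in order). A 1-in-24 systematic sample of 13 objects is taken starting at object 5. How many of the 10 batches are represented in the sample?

5

Consecutive selections differ by k = 24, so their batch numbers differ by 24 mod 10 = 4.
gcd(24, 10) = 2, so the sample visits 10/2 = 5 distinct residues mod 10.
Start 5 is batch 5; the batches hit are 1, 3, 5, 7, 9.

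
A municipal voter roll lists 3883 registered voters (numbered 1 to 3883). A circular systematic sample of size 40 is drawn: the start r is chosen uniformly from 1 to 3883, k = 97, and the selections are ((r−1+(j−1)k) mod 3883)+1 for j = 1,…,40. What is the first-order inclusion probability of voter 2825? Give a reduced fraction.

40/3883

For each position j, as r ranges over 1…3883 the j-th selection hits every voter exactly once, so voter 2825 is selected for exactly 40 of the 3883 starts.
Inclusion probability = 40/3883.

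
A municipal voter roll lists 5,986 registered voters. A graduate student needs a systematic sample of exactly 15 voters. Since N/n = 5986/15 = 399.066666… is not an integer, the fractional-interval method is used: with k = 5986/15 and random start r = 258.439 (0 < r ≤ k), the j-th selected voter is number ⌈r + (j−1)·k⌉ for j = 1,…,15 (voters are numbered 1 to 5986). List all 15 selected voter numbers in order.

j=1: r + 0k = 258.439 → ⌈·⌉ = 259
j=2: r + 1k = 657.505666… → ⌈·⌉ = 658
j=3: r + 2k = 1056.572333… → ⌈·⌉ = 1057
j=4: r + 3k = 1455.639 → ⌈·⌉ = 1456
j=5: r + 4k = 1854.705666… → ⌈·⌉ = 1855
j=6: r + 5k = 2253.772333… → ⌈·⌉ = 2254
j=7: r + 6k = 2652.839 → ⌈·⌉ = 2653
j=8: r + 7k = 3051.905666… → ⌈·⌉ = 3052
j=9: r + 8k = 3450.972333… → ⌈·⌉ = 3451
j=10: r + 9k = 3850.039 → ⌈·⌉ = 3851
j=11: r + 10k = 4249.105666… → ⌈·⌉ = 4250
j=12: r + 11k = 4648.172333… → ⌈·⌉ = 4649
j=13: r + 12k = 5047.239 → ⌈·⌉ = 5048
j=14: r + 13k = 5446.305666… → ⌈·⌉ = 5447
j=15: r + 14k = 5845.372333… → ⌈·⌉ = 5846

259, 658, 1057, 1456, 1855, 2254, 2653, 3052, 3451, 3851, 4250, 4649, 5048, 5447, 5846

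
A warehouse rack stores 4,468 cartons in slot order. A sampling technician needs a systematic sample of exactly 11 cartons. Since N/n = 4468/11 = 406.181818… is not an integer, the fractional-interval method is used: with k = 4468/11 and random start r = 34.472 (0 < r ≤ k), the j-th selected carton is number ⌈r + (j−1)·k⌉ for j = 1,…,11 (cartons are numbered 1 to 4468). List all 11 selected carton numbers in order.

j=1: r + 0k = 34.472 → ⌈·⌉ = 35
j=2: r + 1k = 440.653818… → ⌈·⌉ = 441
j=3: r + 2k = 846.835636… → ⌈·⌉ = 847
j=4: r + 3k = 1253.017454… → ⌈·⌉ = 1254
j=5: r + 4k = 1659.199272… → ⌈·⌉ = 1660
j=6: r + 5k = 2065.381090… → ⌈·⌉ = 2066
j=7: r + 6k = 2471.562909… → ⌈·⌉ = 2472
j=8: r + 7k = 2877.744727… → ⌈·⌉ = 2878
j=9: r + 8k = 3283.926545… → ⌈·⌉ = 3284
j=10: r + 9k = 3690.108363… → ⌈·⌉ = 3691
j=11: r + 10k = 4096.290181… → ⌈·⌉ = 4097

35, 441, 847, 1254, 1660, 2066, 2472, 2878, 3284, 3691, 4097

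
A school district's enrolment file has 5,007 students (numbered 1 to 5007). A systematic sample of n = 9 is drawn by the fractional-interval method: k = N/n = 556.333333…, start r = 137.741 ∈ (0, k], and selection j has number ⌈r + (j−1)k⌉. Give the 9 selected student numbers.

138, 695, 1251, 1807, 2364, 2920, 3476, 4033, 4589

j=1: r + 0k = 137.741 → ⌈·⌉ = 138
j=2: r + 1k = 694.074333… → ⌈·⌉ = 695
j=3: r + 2k = 1250.407666… → ⌈·⌉ = 1251
j=4: r + 3k = 1806.741 → ⌈·⌉ = 1807
j=5: r + 4k = 2363.074333… → ⌈·⌉ = 2364
j=6: r + 5k = 2919.407666… → ⌈·⌉ = 2920
j=7: r + 6k = 3475.741 → ⌈·⌉ = 3476
j=8: r + 7k = 4032.074333… → ⌈·⌉ = 4033
j=9: r + 8k = 4588.407666… → ⌈·⌉ = 4589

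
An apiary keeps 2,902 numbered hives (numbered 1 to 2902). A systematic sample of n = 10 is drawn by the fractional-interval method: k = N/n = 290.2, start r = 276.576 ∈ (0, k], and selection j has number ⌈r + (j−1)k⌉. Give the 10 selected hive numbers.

277, 567, 857, 1148, 1438, 1728, 2018, 2308, 2599, 2889

j=1: r + 0k = 276.576 → ⌈·⌉ = 277
j=2: r + 1k = 566.776 → ⌈·⌉ = 567
j=3: r + 2k = 856.976 → ⌈·⌉ = 857
j=4: r + 3k = 1147.176 → ⌈·⌉ = 1148
j=5: r + 4k = 1437.376 → ⌈·⌉ = 1438
j=6: r + 5k = 1727.576 → ⌈·⌉ = 1728
j=7: r + 6k = 2017.776 → ⌈·⌉ = 2018
j=8: r + 7k = 2307.976 → ⌈·⌉ = 2308
j=9: r + 8k = 2598.176 → ⌈·⌉ = 2599
j=10: r + 9k = 2888.376 → ⌈·⌉ = 2889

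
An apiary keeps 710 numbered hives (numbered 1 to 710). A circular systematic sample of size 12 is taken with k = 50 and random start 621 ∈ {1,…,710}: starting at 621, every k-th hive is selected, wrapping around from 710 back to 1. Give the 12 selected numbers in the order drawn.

Selection 1: 621
Selection 2: 621 + 50 = 671
Selection 3: 671 + 50 = 721 → 721 − 710 = 11
Selection 4: 11 + 50 = 61
Selection 5: 61 + 50 = 111
Selection 6: 111 + 50 = 161
Selection 7: 161 + 50 = 211
Selection 8: 211 + 50 = 261
Selection 9: 261 + 50 = 311
Selection 10: 311 + 50 = 361
Selection 11: 361 + 50 = 411
Selection 12: 411 + 50 = 461

621, 671, 11, 61, 111, 161, 211, 261, 311, 361, 411, 461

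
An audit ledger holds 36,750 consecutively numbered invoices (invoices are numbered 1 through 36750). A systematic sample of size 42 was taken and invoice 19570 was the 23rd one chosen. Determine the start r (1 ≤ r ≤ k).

320

k = 36750/42 = 875
r = 19570 − (23−1)×875 = 19570 − 19250 = 320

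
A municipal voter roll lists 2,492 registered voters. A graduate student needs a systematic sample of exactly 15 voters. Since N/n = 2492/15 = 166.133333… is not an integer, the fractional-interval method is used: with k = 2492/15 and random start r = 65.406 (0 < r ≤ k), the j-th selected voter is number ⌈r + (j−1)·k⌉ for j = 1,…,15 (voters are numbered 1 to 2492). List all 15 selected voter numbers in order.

66, 232, 398, 564, 730, 897, 1063, 1229, 1395, 1561, 1727, 1893, 2060, 2226, 2392

j=1: r + 0k = 65.406 → ⌈·⌉ = 66
j=2: r + 1k = 231.539333… → ⌈·⌉ = 232
j=3: r + 2k = 397.672666… → ⌈·⌉ = 398
j=4: r + 3k = 563.806 → ⌈·⌉ = 564
j=5: r + 4k = 729.939333… → ⌈·⌉ = 730
j=6: r + 5k = 896.072666… → ⌈·⌉ = 897
j=7: r + 6k = 1062.206 → ⌈·⌉ = 1063
j=8: r + 7k = 1228.339333… → ⌈·⌉ = 1229
j=9: r + 8k = 1394.472666… → ⌈·⌉ = 1395
j=10: r + 9k = 1560.606 → ⌈·⌉ = 1561
j=11: r + 10k = 1726.739333… → ⌈·⌉ = 1727
j=12: r + 11k = 1892.872666… → ⌈·⌉ = 1893
j=13: r + 12k = 2059.006 → ⌈·⌉ = 2060
j=14: r + 13k = 2225.139333… → ⌈·⌉ = 2226
j=15: r + 14k = 2391.272666… → ⌈·⌉ = 2392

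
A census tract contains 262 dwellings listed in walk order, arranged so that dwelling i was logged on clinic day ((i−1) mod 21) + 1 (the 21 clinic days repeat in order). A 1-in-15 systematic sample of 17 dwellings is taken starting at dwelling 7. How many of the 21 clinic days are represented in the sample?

Consecutive selections differ by k = 15, so their clinic day numbers differ by 15 mod 21 = 15.
gcd(15, 21) = 3, so the sample visits 21/3 = 7 distinct residues mod 21.
Start 7 is clinic day 7; the clinic days hit are 1, 4, 7, 10, 13, 16, 19.

7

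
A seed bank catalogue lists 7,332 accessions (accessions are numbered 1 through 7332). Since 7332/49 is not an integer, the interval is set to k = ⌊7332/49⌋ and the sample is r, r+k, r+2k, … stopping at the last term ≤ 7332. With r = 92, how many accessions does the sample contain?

k = ⌊7332/49⌋ = 149
Achieved size = ⌊(7332 − 92)/149⌋ + 1 = ⌊7240/149⌋ + 1 = 48 + 1 = 49
(last selection: 92 + 48×149 = 7244 ≤ 7332; next would be 7393 > 7332)

49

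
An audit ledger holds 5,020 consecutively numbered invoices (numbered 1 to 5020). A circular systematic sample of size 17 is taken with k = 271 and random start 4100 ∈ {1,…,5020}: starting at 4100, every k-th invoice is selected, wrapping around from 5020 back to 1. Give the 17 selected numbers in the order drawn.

4100, 4371, 4642, 4913, 164, 435, 706, 977, 1248, 1519, 1790, 2061, 2332, 2603, 2874, 3145, 3416

Selection 1: 4100
Selection 2: 4100 + 271 = 4371
Selection 3: 4371 + 271 = 4642
Selection 4: 4642 + 271 = 4913
Selection 5: 4913 + 271 = 5184 → 5184 − 5020 = 164
Selection 6: 164 + 271 = 435
Selection 7: 435 + 271 = 706
Selection 8: 706 + 271 = 977
Selection 9: 977 + 271 = 1248
Selection 10: 1248 + 271 = 1519
Selection 11: 1519 + 271 = 1790
Selection 12: 1790 + 271 = 2061
Selection 13: 2061 + 271 = 2332
Selection 14: 2332 + 271 = 2603
Selection 15: 2603 + 271 = 2874
Selection 16: 2874 + 271 = 3145
Selection 17: 3145 + 271 = 3416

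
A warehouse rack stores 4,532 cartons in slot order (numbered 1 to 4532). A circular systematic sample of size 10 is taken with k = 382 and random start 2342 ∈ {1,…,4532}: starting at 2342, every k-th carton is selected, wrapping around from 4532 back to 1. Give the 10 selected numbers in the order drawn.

Selection 1: 2342
Selection 2: 2342 + 382 = 2724
Selection 3: 2724 + 382 = 3106
Selection 4: 3106 + 382 = 3488
Selection 5: 3488 + 382 = 3870
Selection 6: 3870 + 382 = 4252
Selection 7: 4252 + 382 = 4634 → 4634 − 4532 = 102
Selection 8: 102 + 382 = 484
Selection 9: 484 + 382 = 866
Selection 10: 866 + 382 = 1248

2342, 2724, 3106, 3488, 3870, 4252, 102, 484, 866, 1248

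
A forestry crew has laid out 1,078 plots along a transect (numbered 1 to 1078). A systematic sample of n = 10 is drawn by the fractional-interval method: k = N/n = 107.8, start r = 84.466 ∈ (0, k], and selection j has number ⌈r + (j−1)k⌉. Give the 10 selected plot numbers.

j=1: r + 0k = 84.466 → ⌈·⌉ = 85
j=2: r + 1k = 192.266 → ⌈·⌉ = 193
j=3: r + 2k = 300.066 → ⌈·⌉ = 301
j=4: r + 3k = 407.866 → ⌈·⌉ = 408
j=5: r + 4k = 515.666 → ⌈·⌉ = 516
j=6: r + 5k = 623.466 → ⌈·⌉ = 624
j=7: r + 6k = 731.266 → ⌈·⌉ = 732
j=8: r + 7k = 839.066 → ⌈·⌉ = 840
j=9: r + 8k = 946.866 → ⌈·⌉ = 947
j=10: r + 9k = 1054.666 → ⌈·⌉ = 1055

85, 193, 301, 408, 516, 624, 732, 840, 947, 1055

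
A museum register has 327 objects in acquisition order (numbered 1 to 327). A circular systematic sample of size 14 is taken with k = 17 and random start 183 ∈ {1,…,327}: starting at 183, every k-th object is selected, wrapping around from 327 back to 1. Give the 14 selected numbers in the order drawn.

Selection 1: 183
Selection 2: 183 + 17 = 200
Selection 3: 200 + 17 = 217
Selection 4: 217 + 17 = 234
Selection 5: 234 + 17 = 251
Selection 6: 251 + 17 = 268
Selection 7: 268 + 17 = 285
Selection 8: 285 + 17 = 302
Selection 9: 302 + 17 = 319
Selection 10: 319 + 17 = 336 → 336 − 327 = 9
Selection 11: 9 + 17 = 26
Selection 12: 26 + 17 = 43
Selection 13: 43 + 17 = 60
Selection 14: 60 + 17 = 77

183, 200, 217, 234, 251, 268, 285, 302, 319, 9, 26, 43, 60, 77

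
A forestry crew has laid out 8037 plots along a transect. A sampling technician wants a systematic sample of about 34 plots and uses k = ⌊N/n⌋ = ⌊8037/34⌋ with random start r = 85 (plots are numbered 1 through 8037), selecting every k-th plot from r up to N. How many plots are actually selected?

34

k = ⌊8037/34⌋ = 236
Achieved size = ⌊(8037 − 85)/236⌋ + 1 = ⌊7952/236⌋ + 1 = 33 + 1 = 34
(last selection: 85 + 33×236 = 7873 ≤ 8037; next would be 8109 > 8037)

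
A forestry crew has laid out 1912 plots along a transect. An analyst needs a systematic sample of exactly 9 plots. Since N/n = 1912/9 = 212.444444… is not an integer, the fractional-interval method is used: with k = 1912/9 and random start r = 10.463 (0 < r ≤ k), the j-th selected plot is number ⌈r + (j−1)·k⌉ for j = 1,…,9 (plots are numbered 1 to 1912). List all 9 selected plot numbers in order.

j=1: r + 0k = 10.463 → ⌈·⌉ = 11
j=2: r + 1k = 222.907444… → ⌈·⌉ = 223
j=3: r + 2k = 435.351888… → ⌈·⌉ = 436
j=4: r + 3k = 647.796333… → ⌈·⌉ = 648
j=5: r + 4k = 860.240777… → ⌈·⌉ = 861
j=6: r + 5k = 1072.685222… → ⌈·⌉ = 1073
j=7: r + 6k = 1285.129666… → ⌈·⌉ = 1286
j=8: r + 7k = 1497.574111… → ⌈·⌉ = 1498
j=9: r + 8k = 1710.018555… → ⌈·⌉ = 1711

11, 223, 436, 648, 861, 1073, 1286, 1498, 1711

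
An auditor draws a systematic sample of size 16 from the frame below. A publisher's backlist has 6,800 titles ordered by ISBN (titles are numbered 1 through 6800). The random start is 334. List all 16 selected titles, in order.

334, 759, 1184, 1609, 2034, 2459, 2884, 3309, 3734, 4159, 4584, 5009, 5434, 5859, 6284, 6709

k = N/n = 6800/16 = 425
title 1: 334
title 2: 334 + 425 = 759
title 3: 759 + 425 = 1184
title 4: 1184 + 425 = 1609
title 5: 1609 + 425 = 2034
title 6: 2034 + 425 = 2459
title 7: 2459 + 425 = 2884
title 8: 2884 + 425 = 3309
title 9: 3309 + 425 = 3734
title 10: 3734 + 425 = 4159
title 11: 4159 + 425 = 4584
title 12: 4584 + 425 = 5009
title 13: 5009 + 425 = 5434
title 14: 5434 + 425 = 5859
title 15: 5859 + 425 = 6284
title 16: 6284 + 425 = 6709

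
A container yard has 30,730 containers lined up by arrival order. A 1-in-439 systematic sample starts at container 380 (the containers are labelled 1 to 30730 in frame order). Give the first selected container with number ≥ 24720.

k = 439
Steps past start: ⌈(24720 − 380)/439⌉ = ⌈24340/439⌉ = 56
Selected container: 380 + 56×439 = 24964

24964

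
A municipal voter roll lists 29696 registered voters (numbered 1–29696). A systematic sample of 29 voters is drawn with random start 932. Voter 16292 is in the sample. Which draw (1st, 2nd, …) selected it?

k = 29696/29 = 1024
position = (16292 − 932)/1024 + 1 = 15360/1024 + 1 = 15 + 1 = 16

16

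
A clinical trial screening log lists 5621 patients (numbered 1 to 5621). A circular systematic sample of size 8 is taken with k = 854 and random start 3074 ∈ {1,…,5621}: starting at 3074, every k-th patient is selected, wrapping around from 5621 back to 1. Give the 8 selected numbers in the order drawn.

Selection 1: 3074
Selection 2: 3074 + 854 = 3928
Selection 3: 3928 + 854 = 4782
Selection 4: 4782 + 854 = 5636 → 5636 − 5621 = 15
Selection 5: 15 + 854 = 869
Selection 6: 869 + 854 = 1723
Selection 7: 1723 + 854 = 2577
Selection 8: 2577 + 854 = 3431

3074, 3928, 4782, 15, 869, 1723, 2577, 3431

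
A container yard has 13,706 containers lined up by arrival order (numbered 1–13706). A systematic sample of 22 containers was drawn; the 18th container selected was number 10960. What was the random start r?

369

k = 13706/22 = 623
r = 10960 − (18−1)×623 = 10960 − 10591 = 369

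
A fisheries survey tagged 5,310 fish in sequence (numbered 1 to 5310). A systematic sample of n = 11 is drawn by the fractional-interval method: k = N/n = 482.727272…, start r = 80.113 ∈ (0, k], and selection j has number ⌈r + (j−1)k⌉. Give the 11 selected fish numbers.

81, 563, 1046, 1529, 2012, 2494, 2977, 3460, 3942, 4425, 4908

j=1: r + 0k = 80.113 → ⌈·⌉ = 81
j=2: r + 1k = 562.840272… → ⌈·⌉ = 563
j=3: r + 2k = 1045.567545… → ⌈·⌉ = 1046
j=4: r + 3k = 1528.294818… → ⌈·⌉ = 1529
j=5: r + 4k = 2011.022090… → ⌈·⌉ = 2012
j=6: r + 5k = 2493.749363… → ⌈·⌉ = 2494
j=7: r + 6k = 2976.476636… → ⌈·⌉ = 2977
j=8: r + 7k = 3459.203909… → ⌈·⌉ = 3460
j=9: r + 8k = 3941.931181… → ⌈·⌉ = 3942
j=10: r + 9k = 4424.658454… → ⌈·⌉ = 4425
j=11: r + 10k = 4907.385727… → ⌈·⌉ = 4908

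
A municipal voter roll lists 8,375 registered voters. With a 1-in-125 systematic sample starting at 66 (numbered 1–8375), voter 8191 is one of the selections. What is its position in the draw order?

66

k = 125
position = (8191 − 66)/125 + 1 = 8125/125 + 1 = 65 + 1 = 66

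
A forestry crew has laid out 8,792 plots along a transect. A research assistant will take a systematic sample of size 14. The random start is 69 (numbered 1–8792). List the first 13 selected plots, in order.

69, 697, 1325, 1953, 2581, 3209, 3837, 4465, 5093, 5721, 6349, 6977, 7605

k = N/n = 8792/14 = 628
plot 1: 69
plot 2: 69 + 628 = 697
plot 3: 697 + 628 = 1325
plot 4: 1325 + 628 = 1953
plot 5: 1953 + 628 = 2581
plot 6: 2581 + 628 = 3209
plot 7: 3209 + 628 = 3837
plot 8: 3837 + 628 = 4465
plot 9: 4465 + 628 = 5093
plot 10: 5093 + 628 = 5721
plot 11: 5721 + 628 = 6349
plot 12: 6349 + 628 = 6977
plot 13: 6977 + 628 = 7605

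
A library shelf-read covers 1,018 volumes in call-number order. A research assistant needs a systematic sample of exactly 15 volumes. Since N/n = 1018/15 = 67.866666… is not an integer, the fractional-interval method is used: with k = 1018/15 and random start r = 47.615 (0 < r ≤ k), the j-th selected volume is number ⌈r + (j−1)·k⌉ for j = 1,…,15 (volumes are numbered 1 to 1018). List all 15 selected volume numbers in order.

j=1: r + 0k = 47.615 → ⌈·⌉ = 48
j=2: r + 1k = 115.481666… → ⌈·⌉ = 116
j=3: r + 2k = 183.348333… → ⌈·⌉ = 184
j=4: r + 3k = 251.215 → ⌈·⌉ = 252
j=5: r + 4k = 319.081666… → ⌈·⌉ = 320
j=6: r + 5k = 386.948333… → ⌈·⌉ = 387
j=7: r + 6k = 454.815 → ⌈·⌉ = 455
j=8: r + 7k = 522.681666… → ⌈·⌉ = 523
j=9: r + 8k = 590.548333… → ⌈·⌉ = 591
j=10: r + 9k = 658.415 → ⌈·⌉ = 659
j=11: r + 10k = 726.281666… → ⌈·⌉ = 727
j=12: r + 11k = 794.148333… → ⌈·⌉ = 795
j=13: r + 12k = 862.015 → ⌈·⌉ = 863
j=14: r + 13k = 929.881666… → ⌈·⌉ = 930
j=15: r + 14k = 997.748333… → ⌈·⌉ = 998

48, 116, 184, 252, 320, 387, 455, 523, 591, 659, 727, 795, 863, 930, 998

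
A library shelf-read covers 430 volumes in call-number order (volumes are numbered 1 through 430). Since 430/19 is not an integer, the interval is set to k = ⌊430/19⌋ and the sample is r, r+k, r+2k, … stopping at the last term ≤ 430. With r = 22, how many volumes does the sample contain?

19

k = ⌊430/19⌋ = 22
Achieved size = ⌊(430 − 22)/22⌋ + 1 = ⌊408/22⌋ + 1 = 18 + 1 = 19
(last selection: 22 + 18×22 = 418 ≤ 430; next would be 440 > 430)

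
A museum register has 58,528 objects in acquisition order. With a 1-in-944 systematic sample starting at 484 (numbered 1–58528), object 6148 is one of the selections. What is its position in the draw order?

7

k = 944
position = (6148 − 484)/944 + 1 = 5664/944 + 1 = 6 + 1 = 7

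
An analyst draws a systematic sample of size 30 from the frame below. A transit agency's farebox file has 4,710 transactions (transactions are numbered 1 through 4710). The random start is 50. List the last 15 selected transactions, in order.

2405, 2562, 2719, 2876, 3033, 3190, 3347, 3504, 3661, 3818, 3975, 4132, 4289, 4446, 4603

k = N/n = 4710/30 = 157
16th selection = 50 + 15×157 = 2405
17th: 2405 + 157 = 2562
18th: 2562 + 157 = 2719
19th: 2719 + 157 = 2876
20th: 2876 + 157 = 3033
21st: 3033 + 157 = 3190
22nd: 3190 + 157 = 3347
23rd: 3347 + 157 = 3504
24th: 3504 + 157 = 3661
25th: 3661 + 157 = 3818
26th: 3818 + 157 = 3975
27th: 3975 + 157 = 4132
28th: 4132 + 157 = 4289
29th: 4289 + 157 = 4446
30th: 4446 + 157 = 4603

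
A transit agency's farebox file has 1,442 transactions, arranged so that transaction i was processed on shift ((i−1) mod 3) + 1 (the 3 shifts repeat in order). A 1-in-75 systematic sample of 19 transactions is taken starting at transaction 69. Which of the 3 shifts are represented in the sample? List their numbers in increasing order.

Consecutive selections differ by k = 75, so their shift numbers differ by 75 mod 3 = 0.
gcd(75, 3) = 3, so the sample visits 3/3 = 1 distinct residues mod 3.
Start 69 is shift 3; the shifts hit are 3.

3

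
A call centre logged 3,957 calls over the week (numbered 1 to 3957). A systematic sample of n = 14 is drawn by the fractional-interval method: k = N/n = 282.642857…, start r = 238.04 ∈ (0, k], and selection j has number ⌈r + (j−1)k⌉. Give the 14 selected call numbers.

j=1: r + 0k = 238.04 → ⌈·⌉ = 239
j=2: r + 1k = 520.682857… → ⌈·⌉ = 521
j=3: r + 2k = 803.325714… → ⌈·⌉ = 804
j=4: r + 3k = 1085.968571… → ⌈·⌉ = 1086
j=5: r + 4k = 1368.611428… → ⌈·⌉ = 1369
j=6: r + 5k = 1651.254285… → ⌈·⌉ = 1652
j=7: r + 6k = 1933.897142… → ⌈·⌉ = 1934
j=8: r + 7k = 2216.54 → ⌈·⌉ = 2217
j=9: r + 8k = 2499.182857… → ⌈·⌉ = 2500
j=10: r + 9k = 2781.825714… → ⌈·⌉ = 2782
j=11: r + 10k = 3064.468571… → ⌈·⌉ = 3065
j=12: r + 11k = 3347.111428… → ⌈·⌉ = 3348
j=13: r + 12k = 3629.754285… → ⌈·⌉ = 3630
j=14: r + 13k = 3912.397142… → ⌈·⌉ = 3913

239, 521, 804, 1086, 1369, 1652, 1934, 2217, 2500, 2782, 3065, 3348, 3630, 3913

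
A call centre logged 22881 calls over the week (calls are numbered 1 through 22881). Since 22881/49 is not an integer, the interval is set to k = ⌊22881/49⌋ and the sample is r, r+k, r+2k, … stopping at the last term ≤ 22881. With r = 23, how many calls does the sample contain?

50

k = ⌊22881/49⌋ = 466
Achieved size = ⌊(22881 − 23)/466⌋ + 1 = ⌊22858/466⌋ + 1 = 49 + 1 = 50
(last selection: 23 + 49×466 = 22857 ≤ 22881; next would be 23323 > 22881)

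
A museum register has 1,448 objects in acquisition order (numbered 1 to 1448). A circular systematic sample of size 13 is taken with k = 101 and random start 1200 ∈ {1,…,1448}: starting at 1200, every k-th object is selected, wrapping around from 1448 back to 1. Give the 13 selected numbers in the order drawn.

1200, 1301, 1402, 55, 156, 257, 358, 459, 560, 661, 762, 863, 964

Selection 1: 1200
Selection 2: 1200 + 101 = 1301
Selection 3: 1301 + 101 = 1402
Selection 4: 1402 + 101 = 1503 → 1503 − 1448 = 55
Selection 5: 55 + 101 = 156
Selection 6: 156 + 101 = 257
Selection 7: 257 + 101 = 358
Selection 8: 358 + 101 = 459
Selection 9: 459 + 101 = 560
Selection 10: 560 + 101 = 661
Selection 11: 661 + 101 = 762
Selection 12: 762 + 101 = 863
Selection 13: 863 + 101 = 964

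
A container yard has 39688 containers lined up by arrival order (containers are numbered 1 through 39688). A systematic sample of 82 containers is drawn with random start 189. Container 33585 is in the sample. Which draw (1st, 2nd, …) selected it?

k = 39688/82 = 484
position = (33585 − 189)/484 + 1 = 33396/484 + 1 = 69 + 1 = 70

70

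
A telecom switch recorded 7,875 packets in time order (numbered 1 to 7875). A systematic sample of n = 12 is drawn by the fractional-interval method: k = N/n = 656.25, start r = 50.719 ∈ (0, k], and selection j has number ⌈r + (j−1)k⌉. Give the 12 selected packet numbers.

j=1: r + 0k = 50.719 → ⌈·⌉ = 51
j=2: r + 1k = 706.969 → ⌈·⌉ = 707
j=3: r + 2k = 1363.219 → ⌈·⌉ = 1364
j=4: r + 3k = 2019.469 → ⌈·⌉ = 2020
j=5: r + 4k = 2675.719 → ⌈·⌉ = 2676
j=6: r + 5k = 3331.969 → ⌈·⌉ = 3332
j=7: r + 6k = 3988.219 → ⌈·⌉ = 3989
j=8: r + 7k = 4644.469 → ⌈·⌉ = 4645
j=9: r + 8k = 5300.719 → ⌈·⌉ = 5301
j=10: r + 9k = 5956.969 → ⌈·⌉ = 5957
j=11: r + 10k = 6613.219 → ⌈·⌉ = 6614
j=12: r + 11k = 7269.469 → ⌈·⌉ = 7270

51, 707, 1364, 2020, 2676, 3332, 3989, 4645, 5301, 5957, 6614, 7270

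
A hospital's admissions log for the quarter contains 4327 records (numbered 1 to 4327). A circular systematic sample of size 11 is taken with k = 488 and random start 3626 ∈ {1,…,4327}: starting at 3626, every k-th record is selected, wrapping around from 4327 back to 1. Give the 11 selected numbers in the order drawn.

Selection 1: 3626
Selection 2: 3626 + 488 = 4114
Selection 3: 4114 + 488 = 4602 → 4602 − 4327 = 275
Selection 4: 275 + 488 = 763
Selection 5: 763 + 488 = 1251
Selection 6: 1251 + 488 = 1739
Selection 7: 1739 + 488 = 2227
Selection 8: 2227 + 488 = 2715
Selection 9: 2715 + 488 = 3203
Selection 10: 3203 + 488 = 3691
Selection 11: 3691 + 488 = 4179

3626, 4114, 275, 763, 1251, 1739, 2227, 2715, 3203, 3691, 4179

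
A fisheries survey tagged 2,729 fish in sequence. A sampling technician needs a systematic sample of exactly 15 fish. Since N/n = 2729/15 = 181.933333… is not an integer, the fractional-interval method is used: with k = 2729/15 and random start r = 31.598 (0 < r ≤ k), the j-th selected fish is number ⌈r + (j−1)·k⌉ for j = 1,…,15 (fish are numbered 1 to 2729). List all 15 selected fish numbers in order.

32, 214, 396, 578, 760, 942, 1124, 1306, 1488, 1669, 1851, 2033, 2215, 2397, 2579

j=1: r + 0k = 31.598 → ⌈·⌉ = 32
j=2: r + 1k = 213.531333… → ⌈·⌉ = 214
j=3: r + 2k = 395.464666… → ⌈·⌉ = 396
j=4: r + 3k = 577.398 → ⌈·⌉ = 578
j=5: r + 4k = 759.331333… → ⌈·⌉ = 760
j=6: r + 5k = 941.264666… → ⌈·⌉ = 942
j=7: r + 6k = 1123.198 → ⌈·⌉ = 1124
j=8: r + 7k = 1305.131333… → ⌈·⌉ = 1306
j=9: r + 8k = 1487.064666… → ⌈·⌉ = 1488
j=10: r + 9k = 1668.998 → ⌈·⌉ = 1669
j=11: r + 10k = 1850.931333… → ⌈·⌉ = 1851
j=12: r + 11k = 2032.864666… → ⌈·⌉ = 2033
j=13: r + 12k = 2214.798 → ⌈·⌉ = 2215
j=14: r + 13k = 2396.731333… → ⌈·⌉ = 2397
j=15: r + 14k = 2578.664666… → ⌈·⌉ = 2579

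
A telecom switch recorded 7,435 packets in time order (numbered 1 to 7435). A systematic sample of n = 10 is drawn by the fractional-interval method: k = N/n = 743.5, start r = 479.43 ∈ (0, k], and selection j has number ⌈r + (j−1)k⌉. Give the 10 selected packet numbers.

480, 1223, 1967, 2710, 3454, 4197, 4941, 5684, 6428, 7171

j=1: r + 0k = 479.43 → ⌈·⌉ = 480
j=2: r + 1k = 1222.93 → ⌈·⌉ = 1223
j=3: r + 2k = 1966.43 → ⌈·⌉ = 1967
j=4: r + 3k = 2709.93 → ⌈·⌉ = 2710
j=5: r + 4k = 3453.43 → ⌈·⌉ = 3454
j=6: r + 5k = 4196.93 → ⌈·⌉ = 4197
j=7: r + 6k = 4940.43 → ⌈·⌉ = 4941
j=8: r + 7k = 5683.93 → ⌈·⌉ = 5684
j=9: r + 8k = 6427.43 → ⌈·⌉ = 6428
j=10: r + 9k = 7170.93 → ⌈·⌉ = 7171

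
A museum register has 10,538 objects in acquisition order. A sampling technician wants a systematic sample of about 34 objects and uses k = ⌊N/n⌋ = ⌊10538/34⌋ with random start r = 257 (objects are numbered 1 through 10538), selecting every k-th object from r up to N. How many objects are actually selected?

34

k = ⌊10538/34⌋ = 309
Achieved size = ⌊(10538 − 257)/309⌋ + 1 = ⌊10281/309⌋ + 1 = 33 + 1 = 34
(last selection: 257 + 33×309 = 10454 ≤ 10538; next would be 10763 > 10538)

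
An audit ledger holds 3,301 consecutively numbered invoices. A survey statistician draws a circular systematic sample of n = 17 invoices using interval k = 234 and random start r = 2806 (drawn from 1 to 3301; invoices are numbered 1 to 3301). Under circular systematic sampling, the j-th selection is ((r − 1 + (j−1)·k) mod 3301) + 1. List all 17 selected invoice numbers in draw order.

Selection 1: 2806
Selection 2: 2806 + 234 = 3040
Selection 3: 3040 + 234 = 3274
Selection 4: 3274 + 234 = 3508 → 3508 − 3301 = 207
Selection 5: 207 + 234 = 441
Selection 6: 441 + 234 = 675
Selection 7: 675 + 234 = 909
Selection 8: 909 + 234 = 1143
Selection 9: 1143 + 234 = 1377
Selection 10: 1377 + 234 = 1611
Selection 11: 1611 + 234 = 1845
Selection 12: 1845 + 234 = 2079
Selection 13: 2079 + 234 = 2313
Selection 14: 2313 + 234 = 2547
Selection 15: 2547 + 234 = 2781
Selection 16: 2781 + 234 = 3015
Selection 17: 3015 + 234 = 3249

2806, 3040, 3274, 207, 441, 675, 909, 1143, 1377, 1611, 1845, 2079, 2313, 2547, 2781, 3015, 3249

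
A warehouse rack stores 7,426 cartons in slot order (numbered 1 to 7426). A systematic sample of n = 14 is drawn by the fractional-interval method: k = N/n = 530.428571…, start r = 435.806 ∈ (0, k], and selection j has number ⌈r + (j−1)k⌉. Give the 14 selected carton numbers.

436, 967, 1497, 2028, 2558, 3088, 3619, 4149, 4680, 5210, 5741, 6271, 6801, 7332

j=1: r + 0k = 435.806 → ⌈·⌉ = 436
j=2: r + 1k = 966.234571… → ⌈·⌉ = 967
j=3: r + 2k = 1496.663142… → ⌈·⌉ = 1497
j=4: r + 3k = 2027.091714… → ⌈·⌉ = 2028
j=5: r + 4k = 2557.520285… → ⌈·⌉ = 2558
j=6: r + 5k = 3087.948857… → ⌈·⌉ = 3088
j=7: r + 6k = 3618.377428… → ⌈·⌉ = 3619
j=8: r + 7k = 4148.806 → ⌈·⌉ = 4149
j=9: r + 8k = 4679.234571… → ⌈·⌉ = 4680
j=10: r + 9k = 5209.663142… → ⌈·⌉ = 5210
j=11: r + 10k = 5740.091714… → ⌈·⌉ = 5741
j=12: r + 11k = 6270.520285… → ⌈·⌉ = 6271
j=13: r + 12k = 6800.948857… → ⌈·⌉ = 6801
j=14: r + 13k = 7331.377428… → ⌈·⌉ = 7332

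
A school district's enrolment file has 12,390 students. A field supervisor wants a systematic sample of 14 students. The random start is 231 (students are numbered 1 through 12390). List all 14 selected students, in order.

k = N/n = 12390/14 = 885
student 1: 231
student 2: 231 + 885 = 1116
student 3: 1116 + 885 = 2001
student 4: 2001 + 885 = 2886
student 5: 2886 + 885 = 3771
student 6: 3771 + 885 = 4656
student 7: 4656 + 885 = 5541
student 8: 5541 + 885 = 6426
student 9: 6426 + 885 = 7311
student 10: 7311 + 885 = 8196
student 11: 8196 + 885 = 9081
student 12: 9081 + 885 = 9966
student 13: 9966 + 885 = 10851
student 14: 10851 + 885 = 11736

231, 1116, 2001, 2886, 3771, 4656, 5541, 6426, 7311, 8196, 9081, 9966, 10851, 11736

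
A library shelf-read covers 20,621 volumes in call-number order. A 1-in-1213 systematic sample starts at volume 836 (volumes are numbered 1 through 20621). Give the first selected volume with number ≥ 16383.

16605

k = 1213
Steps past start: ⌈(16383 − 836)/1213⌉ = ⌈15547/1213⌉ = 13
Selected volume: 836 + 13×1213 = 16605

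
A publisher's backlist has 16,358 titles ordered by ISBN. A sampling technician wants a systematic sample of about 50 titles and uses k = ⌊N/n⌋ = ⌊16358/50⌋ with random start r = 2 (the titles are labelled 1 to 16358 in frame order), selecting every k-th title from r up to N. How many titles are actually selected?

k = ⌊16358/50⌋ = 327
Achieved size = ⌊(16358 − 2)/327⌋ + 1 = ⌊16356/327⌋ + 1 = 50 + 1 = 51
(last selection: 2 + 50×327 = 16352 ≤ 16358; next would be 16679 > 16358)

51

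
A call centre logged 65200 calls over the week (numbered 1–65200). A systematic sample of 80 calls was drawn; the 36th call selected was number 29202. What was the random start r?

677

k = 65200/80 = 815
r = 29202 − (36−1)×815 = 29202 − 28525 = 677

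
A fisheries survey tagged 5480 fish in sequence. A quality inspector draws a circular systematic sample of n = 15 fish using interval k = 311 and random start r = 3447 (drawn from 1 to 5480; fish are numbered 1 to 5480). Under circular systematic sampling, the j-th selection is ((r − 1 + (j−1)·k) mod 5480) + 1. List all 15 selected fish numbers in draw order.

3447, 3758, 4069, 4380, 4691, 5002, 5313, 144, 455, 766, 1077, 1388, 1699, 2010, 2321

Selection 1: 3447
Selection 2: 3447 + 311 = 3758
Selection 3: 3758 + 311 = 4069
Selection 4: 4069 + 311 = 4380
Selection 5: 4380 + 311 = 4691
Selection 6: 4691 + 311 = 5002
Selection 7: 5002 + 311 = 5313
Selection 8: 5313 + 311 = 5624 → 5624 − 5480 = 144
Selection 9: 144 + 311 = 455
Selection 10: 455 + 311 = 766
Selection 11: 766 + 311 = 1077
Selection 12: 1077 + 311 = 1388
Selection 13: 1388 + 311 = 1699
Selection 14: 1699 + 311 = 2010
Selection 15: 2010 + 311 = 2321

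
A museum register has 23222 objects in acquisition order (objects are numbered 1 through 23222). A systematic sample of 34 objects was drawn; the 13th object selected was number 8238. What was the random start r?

k = 23222/34 = 683
r = 8238 − (13−1)×683 = 8238 − 8196 = 42

42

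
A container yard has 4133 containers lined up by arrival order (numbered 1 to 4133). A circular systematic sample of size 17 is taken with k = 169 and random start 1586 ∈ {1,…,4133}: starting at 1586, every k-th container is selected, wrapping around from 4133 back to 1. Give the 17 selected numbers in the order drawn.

1586, 1755, 1924, 2093, 2262, 2431, 2600, 2769, 2938, 3107, 3276, 3445, 3614, 3783, 3952, 4121, 157

Selection 1: 1586
Selection 2: 1586 + 169 = 1755
Selection 3: 1755 + 169 = 1924
Selection 4: 1924 + 169 = 2093
Selection 5: 2093 + 169 = 2262
Selection 6: 2262 + 169 = 2431
Selection 7: 2431 + 169 = 2600
Selection 8: 2600 + 169 = 2769
Selection 9: 2769 + 169 = 2938
Selection 10: 2938 + 169 = 3107
Selection 11: 3107 + 169 = 3276
Selection 12: 3276 + 169 = 3445
Selection 13: 3445 + 169 = 3614
Selection 14: 3614 + 169 = 3783
Selection 15: 3783 + 169 = 3952
Selection 16: 3952 + 169 = 4121
Selection 17: 4121 + 169 = 4290 → 4290 − 4133 = 157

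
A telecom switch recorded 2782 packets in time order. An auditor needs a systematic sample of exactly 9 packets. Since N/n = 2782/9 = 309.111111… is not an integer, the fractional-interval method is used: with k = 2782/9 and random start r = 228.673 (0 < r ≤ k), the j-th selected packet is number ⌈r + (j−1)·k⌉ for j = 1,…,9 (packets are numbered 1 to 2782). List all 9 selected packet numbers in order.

229, 538, 847, 1157, 1466, 1775, 2084, 2393, 2702

j=1: r + 0k = 228.673 → ⌈·⌉ = 229
j=2: r + 1k = 537.784111… → ⌈·⌉ = 538
j=3: r + 2k = 846.895222… → ⌈·⌉ = 847
j=4: r + 3k = 1156.006333… → ⌈·⌉ = 1157
j=5: r + 4k = 1465.117444… → ⌈·⌉ = 1466
j=6: r + 5k = 1774.228555… → ⌈·⌉ = 1775
j=7: r + 6k = 2083.339666… → ⌈·⌉ = 2084
j=8: r + 7k = 2392.450777… → ⌈·⌉ = 2393
j=9: r + 8k = 2701.561888… → ⌈·⌉ = 2702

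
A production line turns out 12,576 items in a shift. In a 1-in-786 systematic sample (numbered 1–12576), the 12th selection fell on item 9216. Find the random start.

k = 786
r = 9216 − (12−1)×786 = 9216 − 8646 = 570

570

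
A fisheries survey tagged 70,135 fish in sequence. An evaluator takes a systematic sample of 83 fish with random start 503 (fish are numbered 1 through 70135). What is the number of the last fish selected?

k = 70135/83 = 845
83rd selection = r + (83−1)·k = 503 + 82×845 = 503 + 69290 = 69793

69793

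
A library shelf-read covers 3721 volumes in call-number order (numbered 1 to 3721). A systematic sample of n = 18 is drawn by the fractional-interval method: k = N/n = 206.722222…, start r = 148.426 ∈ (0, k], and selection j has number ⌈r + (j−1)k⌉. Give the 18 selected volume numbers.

149, 356, 562, 769, 976, 1183, 1389, 1596, 1803, 2009, 2216, 2423, 2630, 2836, 3043, 3250, 3456, 3663

j=1: r + 0k = 148.426 → ⌈·⌉ = 149
j=2: r + 1k = 355.148222… → ⌈·⌉ = 356
j=3: r + 2k = 561.870444… → ⌈·⌉ = 562
j=4: r + 3k = 768.592666… → ⌈·⌉ = 769
j=5: r + 4k = 975.314888… → ⌈·⌉ = 976
j=6: r + 5k = 1182.037111… → ⌈·⌉ = 1183
j=7: r + 6k = 1388.759333… → ⌈·⌉ = 1389
j=8: r + 7k = 1595.481555… → ⌈·⌉ = 1596
j=9: r + 8k = 1802.203777… → ⌈·⌉ = 1803
j=10: r + 9k = 2008.926 → ⌈·⌉ = 2009
j=11: r + 10k = 2215.648222… → ⌈·⌉ = 2216
j=12: r + 11k = 2422.370444… → ⌈·⌉ = 2423
j=13: r + 12k = 2629.092666… → ⌈·⌉ = 2630
j=14: r + 13k = 2835.814888… → ⌈·⌉ = 2836
j=15: r + 14k = 3042.537111… → ⌈·⌉ = 3043
j=16: r + 15k = 3249.259333… → ⌈·⌉ = 3250
j=17: r + 16k = 3455.981555… → ⌈·⌉ = 3456
j=18: r + 17k = 3662.703777… → ⌈·⌉ = 3663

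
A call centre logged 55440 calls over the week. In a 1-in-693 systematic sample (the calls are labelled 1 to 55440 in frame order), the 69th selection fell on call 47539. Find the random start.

k = 693
r = 47539 − (69−1)×693 = 47539 − 47124 = 415

415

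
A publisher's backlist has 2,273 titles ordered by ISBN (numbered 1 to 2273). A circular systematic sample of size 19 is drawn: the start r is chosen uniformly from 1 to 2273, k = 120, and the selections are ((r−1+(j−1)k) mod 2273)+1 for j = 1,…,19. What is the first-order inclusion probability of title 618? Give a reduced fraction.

For each position j, as r ranges over 1…2273 the j-th selection hits every title exactly once, so title 618 is selected for exactly 19 of the 2273 starts.
Inclusion probability = 19/2273.

19/2273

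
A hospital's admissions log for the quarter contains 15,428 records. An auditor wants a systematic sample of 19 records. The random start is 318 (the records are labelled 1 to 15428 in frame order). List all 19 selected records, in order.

k = N/n = 15428/19 = 812
record 1: 318
record 2: 318 + 812 = 1130
record 3: 1130 + 812 = 1942
record 4: 1942 + 812 = 2754
record 5: 2754 + 812 = 3566
record 6: 3566 + 812 = 4378
record 7: 4378 + 812 = 5190
record 8: 5190 + 812 = 6002
record 9: 6002 + 812 = 6814
record 10: 6814 + 812 = 7626
record 11: 7626 + 812 = 8438
record 12: 8438 + 812 = 9250
record 13: 9250 + 812 = 10062
record 14: 10062 + 812 = 10874
record 15: 10874 + 812 = 11686
record 16: 11686 + 812 = 12498
record 17: 12498 + 812 = 13310
record 18: 13310 + 812 = 14122
record 19: 14122 + 812 = 14934

318, 1130, 1942, 2754, 3566, 4378, 5190, 6002, 6814, 7626, 8438, 9250, 10062, 10874, 11686, 12498, 13310, 14122, 14934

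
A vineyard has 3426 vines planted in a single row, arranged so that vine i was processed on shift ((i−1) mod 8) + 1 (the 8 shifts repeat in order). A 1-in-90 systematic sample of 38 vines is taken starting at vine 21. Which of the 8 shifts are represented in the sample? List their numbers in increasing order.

1, 3, 5, 7

Consecutive selections differ by k = 90, so their shift numbers differ by 90 mod 8 = 2.
gcd(90, 8) = 2, so the sample visits 8/2 = 4 distinct residues mod 8.
Start 21 is shift 5; the shifts hit are 1, 3, 5, 7.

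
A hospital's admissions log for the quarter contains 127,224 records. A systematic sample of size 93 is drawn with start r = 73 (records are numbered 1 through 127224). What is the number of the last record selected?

k = 127224/93 = 1368
93rd selection = r + (93−1)·k = 73 + 92×1368 = 73 + 125856 = 125929

125929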